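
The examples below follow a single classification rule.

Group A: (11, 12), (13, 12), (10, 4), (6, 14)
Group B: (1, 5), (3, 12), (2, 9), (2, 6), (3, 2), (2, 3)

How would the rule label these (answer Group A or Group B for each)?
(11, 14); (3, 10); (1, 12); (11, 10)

The classifier is using: first ≥ 4.
(11, 14): first 11, checks out → Group A.
(3, 10): first 3, fails the rule → Group B.
(1, 12): first 1, fails the rule → Group B.
(11, 10): first 11, checks out → Group A.

Group A, Group B, Group B, Group A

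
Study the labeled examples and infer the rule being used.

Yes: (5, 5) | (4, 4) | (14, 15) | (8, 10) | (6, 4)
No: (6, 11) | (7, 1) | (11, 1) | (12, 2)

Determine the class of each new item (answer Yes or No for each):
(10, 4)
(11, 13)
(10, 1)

The rule appears to be: |first − second| ≤ 2.
No: (10, 4), since |10−4| = 6. Yes: (11, 13), since |11−13| = 2. No: (10, 1), since |10−1| = 9.

No, Yes, No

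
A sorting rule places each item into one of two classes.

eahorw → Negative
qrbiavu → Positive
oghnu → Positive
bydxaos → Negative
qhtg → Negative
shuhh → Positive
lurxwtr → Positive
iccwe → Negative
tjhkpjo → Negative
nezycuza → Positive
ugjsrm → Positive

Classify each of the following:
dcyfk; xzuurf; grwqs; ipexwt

Negative, Positive, Negative, Negative

'Positive' ⟺ contains 'u'.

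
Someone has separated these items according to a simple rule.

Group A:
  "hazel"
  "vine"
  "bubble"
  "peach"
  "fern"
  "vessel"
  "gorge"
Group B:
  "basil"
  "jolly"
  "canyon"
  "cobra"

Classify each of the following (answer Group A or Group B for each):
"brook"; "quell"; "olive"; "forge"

A rule that fits every label: contains 'e' — true of each 'Group A' example, false of each 'Group B' one.

Group B, Group A, Group A, Group A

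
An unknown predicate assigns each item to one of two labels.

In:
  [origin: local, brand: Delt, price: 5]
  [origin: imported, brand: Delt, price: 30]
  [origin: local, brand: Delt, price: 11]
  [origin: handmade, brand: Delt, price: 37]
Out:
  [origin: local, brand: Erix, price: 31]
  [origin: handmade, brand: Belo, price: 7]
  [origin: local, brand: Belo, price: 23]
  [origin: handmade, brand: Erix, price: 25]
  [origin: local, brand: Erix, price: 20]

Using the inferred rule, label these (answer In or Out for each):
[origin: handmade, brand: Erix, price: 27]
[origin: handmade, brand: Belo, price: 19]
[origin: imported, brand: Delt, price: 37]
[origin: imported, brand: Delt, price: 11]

Out, Out, In, In

All 'In' examples share one property — brand is Delt — and every 'Out' example lacks it.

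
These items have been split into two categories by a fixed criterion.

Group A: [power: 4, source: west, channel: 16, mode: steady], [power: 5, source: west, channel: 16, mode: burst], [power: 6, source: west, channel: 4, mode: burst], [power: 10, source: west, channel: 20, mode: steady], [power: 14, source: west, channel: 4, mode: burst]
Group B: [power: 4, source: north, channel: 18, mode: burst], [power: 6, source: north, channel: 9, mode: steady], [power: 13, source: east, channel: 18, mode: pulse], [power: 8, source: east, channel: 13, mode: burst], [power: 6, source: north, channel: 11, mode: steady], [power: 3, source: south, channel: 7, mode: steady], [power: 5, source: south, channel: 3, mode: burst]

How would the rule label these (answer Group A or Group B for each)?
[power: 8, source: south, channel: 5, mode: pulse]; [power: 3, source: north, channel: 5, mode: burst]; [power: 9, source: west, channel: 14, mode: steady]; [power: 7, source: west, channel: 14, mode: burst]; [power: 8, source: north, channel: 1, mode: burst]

The simplest hypothesis consistent with all the labels is: source is west.
[power: 8, source: south, channel: 5, mode: pulse]: Group B (source is south).
[power: 3, source: north, channel: 5, mode: burst]: Group B (source is north).
[power: 9, source: west, channel: 14, mode: steady]: Group A (source is west).
[power: 7, source: west, channel: 14, mode: burst]: Group A (source is west).
[power: 8, source: north, channel: 1, mode: burst]: Group B (source is north).

Group B, Group B, Group A, Group A, Group B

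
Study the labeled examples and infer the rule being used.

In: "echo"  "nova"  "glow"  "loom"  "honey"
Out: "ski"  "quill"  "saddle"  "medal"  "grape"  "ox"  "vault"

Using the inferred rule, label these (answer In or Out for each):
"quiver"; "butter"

Out, Out

The simplest hypothesis consistent with all the labels is: length ≥ 3 AND contains 'o'.
"quiver" → length 6, no 'o' → Out.
"butter" → length 6, no 'o' → Out.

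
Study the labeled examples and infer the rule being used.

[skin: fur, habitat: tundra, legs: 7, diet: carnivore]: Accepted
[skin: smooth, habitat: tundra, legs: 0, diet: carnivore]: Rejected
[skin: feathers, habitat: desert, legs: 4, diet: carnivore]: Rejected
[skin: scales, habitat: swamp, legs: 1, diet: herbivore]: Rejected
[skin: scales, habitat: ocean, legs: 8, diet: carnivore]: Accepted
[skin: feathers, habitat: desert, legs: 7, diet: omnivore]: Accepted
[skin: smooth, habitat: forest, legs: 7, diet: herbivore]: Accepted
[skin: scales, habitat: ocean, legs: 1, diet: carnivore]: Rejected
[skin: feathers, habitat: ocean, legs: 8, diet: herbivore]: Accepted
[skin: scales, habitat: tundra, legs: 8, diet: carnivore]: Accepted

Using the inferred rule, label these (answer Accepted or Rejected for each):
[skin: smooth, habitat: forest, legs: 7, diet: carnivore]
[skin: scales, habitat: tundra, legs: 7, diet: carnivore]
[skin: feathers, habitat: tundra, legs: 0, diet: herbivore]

Every 'Accepted' example satisfies: legs ≥ 7. None of the 'Rejected' examples do.
[skin: smooth, habitat: forest, legs: 7, diet: carnivore]: legs = 7 — satisfies this, so Accepted. [skin: scales, habitat: tundra, legs: 7, diet: carnivore]: legs = 7 — satisfies this, so Accepted. [skin: feathers, habitat: tundra, legs: 0, diet: herbivore]: legs = 0 — doesn't qualify, so Rejected.

Accepted, Accepted, Rejected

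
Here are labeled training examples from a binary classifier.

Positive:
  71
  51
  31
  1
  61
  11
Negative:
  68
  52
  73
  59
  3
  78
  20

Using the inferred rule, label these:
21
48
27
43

Positive, Negative, Negative, Negative

The distinguishing property — ends in digit 1 — holds for all the 'Positive' cases and none of the 'Negative' cases.
Positive: 21, since last digit 1. Negative: 48, since last digit 8. Negative: 27, since last digit 7. Negative: 43, since last digit 3.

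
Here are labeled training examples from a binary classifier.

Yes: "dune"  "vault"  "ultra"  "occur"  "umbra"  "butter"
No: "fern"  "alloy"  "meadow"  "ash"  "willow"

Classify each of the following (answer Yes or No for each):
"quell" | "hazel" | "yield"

Yes, No, No

Checking candidate rules against both groups, what survives is: contains 'u'.
Yes: "quell", since has 'u'.
No: "hazel", since no 'u'.
No: "yield", since no 'u'.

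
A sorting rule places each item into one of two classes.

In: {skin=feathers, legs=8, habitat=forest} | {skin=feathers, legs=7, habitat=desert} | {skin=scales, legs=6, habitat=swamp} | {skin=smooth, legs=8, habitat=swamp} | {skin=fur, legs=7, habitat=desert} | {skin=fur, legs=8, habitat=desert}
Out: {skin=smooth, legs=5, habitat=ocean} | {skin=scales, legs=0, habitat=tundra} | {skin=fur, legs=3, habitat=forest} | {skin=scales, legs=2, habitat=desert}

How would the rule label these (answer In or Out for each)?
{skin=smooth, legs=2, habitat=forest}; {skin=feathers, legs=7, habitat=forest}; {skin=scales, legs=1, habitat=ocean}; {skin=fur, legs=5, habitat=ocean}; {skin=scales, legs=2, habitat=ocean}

The rule appears to be: legs ≥ 6.
{skin=smooth, legs=2, habitat=forest}: Out (legs = 2). {skin=feathers, legs=7, habitat=forest}: In (legs = 7). {skin=scales, legs=1, habitat=ocean}: Out (legs = 1). {skin=fur, legs=5, habitat=ocean}: Out (legs = 5). {skin=scales, legs=2, habitat=ocean}: Out (legs = 2).

Out, In, Out, Out, Out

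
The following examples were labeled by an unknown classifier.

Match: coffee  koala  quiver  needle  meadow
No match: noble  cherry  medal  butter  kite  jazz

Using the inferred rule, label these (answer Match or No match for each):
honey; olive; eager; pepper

No match, Match, Match, No match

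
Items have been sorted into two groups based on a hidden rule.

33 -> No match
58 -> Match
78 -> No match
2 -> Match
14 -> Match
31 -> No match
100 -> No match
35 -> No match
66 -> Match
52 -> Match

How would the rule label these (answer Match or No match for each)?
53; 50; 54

No match, Match, Match

All 'Match' examples share one property — even AND at most 66 — and every 'No match' example lacks it.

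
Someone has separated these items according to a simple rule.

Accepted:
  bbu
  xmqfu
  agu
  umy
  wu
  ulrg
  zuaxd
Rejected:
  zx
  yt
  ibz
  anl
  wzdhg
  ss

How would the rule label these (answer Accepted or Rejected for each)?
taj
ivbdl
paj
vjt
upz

Rejected, Rejected, Rejected, Rejected, Accepted

Comparing the two groups points to one rule — contains 'u'.
taj — no 'u', hence Rejected. ivbdl — no 'u', hence Rejected. paj — no 'u', hence Rejected. vjt — no 'u', hence Rejected. upz — has 'u', hence Accepted.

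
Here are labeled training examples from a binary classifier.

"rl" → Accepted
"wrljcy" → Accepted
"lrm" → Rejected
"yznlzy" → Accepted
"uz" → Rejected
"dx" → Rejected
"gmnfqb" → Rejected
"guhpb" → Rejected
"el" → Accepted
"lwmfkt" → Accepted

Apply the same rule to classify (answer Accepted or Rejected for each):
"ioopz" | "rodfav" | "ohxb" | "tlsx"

The pattern is that an item is 'Accepted' exactly when: even length AND contains 'l'.
"ioopz": length 5, no 'l' — doesn't qualify, so Rejected. "rodfav": length 6, no 'l' — doesn't qualify, so Rejected. "ohxb": length 4, no 'l' — doesn't qualify, so Rejected. "tlsx": length 4, has 'l' — fits, so Accepted.

Rejected, Rejected, Rejected, Accepted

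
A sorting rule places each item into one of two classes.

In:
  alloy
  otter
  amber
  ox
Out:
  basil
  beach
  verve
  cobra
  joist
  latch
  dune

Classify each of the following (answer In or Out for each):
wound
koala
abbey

Out, Out, In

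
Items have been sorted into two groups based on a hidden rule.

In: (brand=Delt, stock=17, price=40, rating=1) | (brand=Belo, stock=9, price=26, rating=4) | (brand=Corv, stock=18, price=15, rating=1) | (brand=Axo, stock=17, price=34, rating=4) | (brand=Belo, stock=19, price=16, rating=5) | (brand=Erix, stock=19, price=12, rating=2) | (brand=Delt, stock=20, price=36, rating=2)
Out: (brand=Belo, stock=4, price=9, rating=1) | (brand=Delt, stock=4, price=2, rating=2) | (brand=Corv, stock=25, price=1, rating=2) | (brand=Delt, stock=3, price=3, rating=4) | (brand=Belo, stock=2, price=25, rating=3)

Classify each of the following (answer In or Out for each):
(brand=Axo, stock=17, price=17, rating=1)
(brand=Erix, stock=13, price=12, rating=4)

The classifier is using: price ≥ 2 AND stock ≥ 9.

In, In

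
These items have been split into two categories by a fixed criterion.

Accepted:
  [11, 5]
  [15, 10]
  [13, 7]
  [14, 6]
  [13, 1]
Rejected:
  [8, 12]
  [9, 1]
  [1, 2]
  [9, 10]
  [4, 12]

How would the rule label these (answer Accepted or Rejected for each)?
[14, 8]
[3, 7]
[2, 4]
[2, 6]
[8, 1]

One predicate separates the groups cleanly: first ≥ 10.

Accepted, Rejected, Rejected, Rejected, Rejected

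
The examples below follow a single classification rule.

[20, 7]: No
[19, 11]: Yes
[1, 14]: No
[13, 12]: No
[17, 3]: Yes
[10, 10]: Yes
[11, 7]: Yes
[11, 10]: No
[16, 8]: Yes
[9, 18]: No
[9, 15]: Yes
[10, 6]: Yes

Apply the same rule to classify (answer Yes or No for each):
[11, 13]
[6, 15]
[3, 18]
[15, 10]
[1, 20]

Yes, No, No, No, No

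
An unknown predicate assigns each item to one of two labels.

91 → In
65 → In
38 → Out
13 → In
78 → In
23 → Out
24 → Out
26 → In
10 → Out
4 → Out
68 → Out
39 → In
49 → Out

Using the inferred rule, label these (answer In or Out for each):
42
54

Out, Out

The distinguishing property — multiple of 13 — holds for all the 'In' cases and none of the 'Out' cases.
42 → 42 = 13·3 + 3 → Out.
54 → 54 = 13·4 + 2 → Out.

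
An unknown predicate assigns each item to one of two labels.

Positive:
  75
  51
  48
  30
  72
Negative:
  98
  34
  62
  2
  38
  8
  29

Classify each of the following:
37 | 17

Negative, Negative

The classifier is using: multiple of 3.
37 → 37 = 3·12 + 1 → Negative.
17 → 17 = 3·5 + 2 → Negative.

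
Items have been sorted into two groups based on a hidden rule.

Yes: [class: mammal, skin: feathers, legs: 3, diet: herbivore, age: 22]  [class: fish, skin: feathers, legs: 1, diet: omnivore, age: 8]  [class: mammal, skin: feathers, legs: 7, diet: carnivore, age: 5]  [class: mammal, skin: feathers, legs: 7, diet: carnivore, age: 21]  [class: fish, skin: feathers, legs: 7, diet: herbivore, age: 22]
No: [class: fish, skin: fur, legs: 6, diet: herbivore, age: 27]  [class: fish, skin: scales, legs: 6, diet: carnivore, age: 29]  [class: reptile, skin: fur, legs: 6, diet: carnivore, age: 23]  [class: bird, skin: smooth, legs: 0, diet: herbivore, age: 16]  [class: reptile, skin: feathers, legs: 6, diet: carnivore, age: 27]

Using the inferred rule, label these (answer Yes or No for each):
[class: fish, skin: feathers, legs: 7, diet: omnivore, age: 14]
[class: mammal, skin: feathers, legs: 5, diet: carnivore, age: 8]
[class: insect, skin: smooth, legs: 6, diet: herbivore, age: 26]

Yes, Yes, No

A rule that fits every label: legs is odd — true of each 'Yes' example, false of each 'No' one.
[class: fish, skin: feathers, legs: 7, diet: omnivore, age: 14] — legs = 7, hence Yes.
[class: mammal, skin: feathers, legs: 5, diet: carnivore, age: 8] — legs = 5, hence Yes.
[class: insect, skin: smooth, legs: 6, diet: herbivore, age: 26] — legs = 6, hence No.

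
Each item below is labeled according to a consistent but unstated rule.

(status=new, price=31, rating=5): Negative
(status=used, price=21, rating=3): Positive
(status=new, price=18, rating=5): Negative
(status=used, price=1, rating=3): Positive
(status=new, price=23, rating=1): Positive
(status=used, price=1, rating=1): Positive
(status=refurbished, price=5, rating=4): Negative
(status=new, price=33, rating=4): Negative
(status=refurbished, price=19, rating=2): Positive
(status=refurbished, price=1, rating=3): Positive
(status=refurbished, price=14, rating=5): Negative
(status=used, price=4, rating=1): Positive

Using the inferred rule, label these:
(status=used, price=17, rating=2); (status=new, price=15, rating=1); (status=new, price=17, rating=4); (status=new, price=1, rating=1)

Every 'Positive' example satisfies: rating ≤ 3. None of the 'Negative' examples do.
(status=used, price=17, rating=2): rating = 2 — has this property, so Positive.
(status=new, price=15, rating=1): rating = 1 — has this property, so Positive.
(status=new, price=17, rating=4): rating = 4 — does not fit, so Negative.
(status=new, price=1, rating=1): rating = 1 — has this property, so Positive.

Positive, Positive, Negative, Positive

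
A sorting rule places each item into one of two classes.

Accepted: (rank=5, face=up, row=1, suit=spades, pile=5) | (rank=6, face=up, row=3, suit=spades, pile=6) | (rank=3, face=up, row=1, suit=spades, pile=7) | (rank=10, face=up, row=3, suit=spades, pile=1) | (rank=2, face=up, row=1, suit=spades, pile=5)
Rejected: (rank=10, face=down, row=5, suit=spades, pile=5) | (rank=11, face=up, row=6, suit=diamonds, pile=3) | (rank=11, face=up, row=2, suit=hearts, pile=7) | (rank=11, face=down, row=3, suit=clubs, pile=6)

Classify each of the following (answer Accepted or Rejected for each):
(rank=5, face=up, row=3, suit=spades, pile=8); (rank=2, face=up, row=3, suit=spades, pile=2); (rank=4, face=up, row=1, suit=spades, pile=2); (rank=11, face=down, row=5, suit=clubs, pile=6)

'Accepted' ⟺ suit is spades AND face is up.
(rank=5, face=up, row=3, suit=spades, pile=8) → suit is spades, face is up → Accepted.
(rank=2, face=up, row=3, suit=spades, pile=2) → suit is spades, face is up → Accepted.
(rank=4, face=up, row=1, suit=spades, pile=2) → suit is spades, face is up → Accepted.
(rank=11, face=down, row=5, suit=clubs, pile=6) → suit is clubs, face is down → Rejected.

Accepted, Accepted, Accepted, Rejected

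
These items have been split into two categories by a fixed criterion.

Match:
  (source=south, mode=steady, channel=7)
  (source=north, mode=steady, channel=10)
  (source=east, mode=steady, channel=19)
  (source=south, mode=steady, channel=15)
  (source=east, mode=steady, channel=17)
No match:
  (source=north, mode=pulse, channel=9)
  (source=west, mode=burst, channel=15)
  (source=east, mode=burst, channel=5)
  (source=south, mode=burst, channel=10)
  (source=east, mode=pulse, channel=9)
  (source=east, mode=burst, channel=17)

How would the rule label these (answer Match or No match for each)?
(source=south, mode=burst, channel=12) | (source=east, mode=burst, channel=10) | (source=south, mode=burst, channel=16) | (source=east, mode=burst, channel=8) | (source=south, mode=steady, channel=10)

The distinguishing property — mode is steady — holds for all the 'Match' cases and none of the 'No match' cases.
No match: (source=south, mode=burst, channel=12), since mode is burst.
No match: (source=east, mode=burst, channel=10), since mode is burst.
No match: (source=south, mode=burst, channel=16), since mode is burst.
No match: (source=east, mode=burst, channel=8), since mode is burst.
Match: (source=south, mode=steady, channel=10), since mode is steady.

No match, No match, No match, No match, Match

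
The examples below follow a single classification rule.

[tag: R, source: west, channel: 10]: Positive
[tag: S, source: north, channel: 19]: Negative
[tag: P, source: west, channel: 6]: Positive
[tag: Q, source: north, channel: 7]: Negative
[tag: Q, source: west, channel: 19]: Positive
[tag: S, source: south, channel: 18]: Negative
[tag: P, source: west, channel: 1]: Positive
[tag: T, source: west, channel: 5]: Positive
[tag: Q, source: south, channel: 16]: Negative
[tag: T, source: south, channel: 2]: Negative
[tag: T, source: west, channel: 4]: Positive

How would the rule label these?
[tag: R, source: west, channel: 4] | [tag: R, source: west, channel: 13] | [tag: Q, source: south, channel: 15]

Rule: source is west. This holds for each 'Positive' example and fails for each 'Negative' one.

Positive, Positive, Negative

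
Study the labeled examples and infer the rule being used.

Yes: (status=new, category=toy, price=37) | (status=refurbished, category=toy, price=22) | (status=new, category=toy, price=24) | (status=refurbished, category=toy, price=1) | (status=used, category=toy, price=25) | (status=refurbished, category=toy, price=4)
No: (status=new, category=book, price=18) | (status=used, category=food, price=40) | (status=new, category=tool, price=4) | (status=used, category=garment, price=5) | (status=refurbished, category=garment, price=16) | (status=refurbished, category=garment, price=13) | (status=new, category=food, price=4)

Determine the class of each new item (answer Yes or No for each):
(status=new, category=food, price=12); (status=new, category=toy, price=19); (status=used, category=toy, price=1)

No, Yes, Yes

The simplest hypothesis consistent with all the labels is: category is toy.
(status=new, category=food, price=12) — category is food, hence No.
(status=new, category=toy, price=19) — category is toy, hence Yes.
(status=used, category=toy, price=1) — category is toy, hence Yes.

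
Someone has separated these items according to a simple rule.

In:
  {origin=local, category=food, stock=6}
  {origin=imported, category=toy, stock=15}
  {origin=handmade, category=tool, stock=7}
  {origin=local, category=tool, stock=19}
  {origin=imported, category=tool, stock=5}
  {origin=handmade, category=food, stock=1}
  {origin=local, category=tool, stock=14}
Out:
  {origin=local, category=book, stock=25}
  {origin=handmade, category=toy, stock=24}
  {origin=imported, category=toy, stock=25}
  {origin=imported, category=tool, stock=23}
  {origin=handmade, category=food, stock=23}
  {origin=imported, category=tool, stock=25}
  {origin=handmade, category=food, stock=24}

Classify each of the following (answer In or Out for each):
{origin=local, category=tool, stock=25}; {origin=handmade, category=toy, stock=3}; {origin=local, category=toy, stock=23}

The pattern is that an item is 'In' exactly when: stock ≤ 19.
{origin=local, category=tool, stock=25}: Out (stock = 25).
{origin=handmade, category=toy, stock=3}: In (stock = 3).
{origin=local, category=toy, stock=23}: Out (stock = 23).

Out, In, Out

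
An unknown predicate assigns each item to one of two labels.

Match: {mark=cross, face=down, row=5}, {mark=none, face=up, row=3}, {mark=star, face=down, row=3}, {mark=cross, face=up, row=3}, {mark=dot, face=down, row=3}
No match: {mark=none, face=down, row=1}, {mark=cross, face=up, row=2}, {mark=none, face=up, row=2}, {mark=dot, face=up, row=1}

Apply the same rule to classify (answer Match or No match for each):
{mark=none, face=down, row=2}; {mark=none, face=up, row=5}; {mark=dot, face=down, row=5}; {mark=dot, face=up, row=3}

No match, Match, Match, Match

Rule: row ≥ 3. This holds for each 'Match' example and fails for each 'No match' one.
{mark=none, face=down, row=2} → row = 2 → No match.
{mark=none, face=up, row=5} → row = 5 → Match.
{mark=dot, face=down, row=5} → row = 5 → Match.
{mark=dot, face=up, row=3} → row = 3 → Match.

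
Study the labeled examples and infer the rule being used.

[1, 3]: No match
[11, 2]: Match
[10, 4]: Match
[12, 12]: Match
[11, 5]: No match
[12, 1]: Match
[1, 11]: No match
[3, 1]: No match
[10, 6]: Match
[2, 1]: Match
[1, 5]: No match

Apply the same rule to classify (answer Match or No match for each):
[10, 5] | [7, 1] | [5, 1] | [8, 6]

Match, No match, No match, Match

Comparing the two groups points to one rule — product is even.
[10, 5] → 10·5 = 50 → Match.
[7, 1] → 7·1 = 7 → No match.
[5, 1] → 5·1 = 5 → No match.
[8, 6] → 8·6 = 48 → Match.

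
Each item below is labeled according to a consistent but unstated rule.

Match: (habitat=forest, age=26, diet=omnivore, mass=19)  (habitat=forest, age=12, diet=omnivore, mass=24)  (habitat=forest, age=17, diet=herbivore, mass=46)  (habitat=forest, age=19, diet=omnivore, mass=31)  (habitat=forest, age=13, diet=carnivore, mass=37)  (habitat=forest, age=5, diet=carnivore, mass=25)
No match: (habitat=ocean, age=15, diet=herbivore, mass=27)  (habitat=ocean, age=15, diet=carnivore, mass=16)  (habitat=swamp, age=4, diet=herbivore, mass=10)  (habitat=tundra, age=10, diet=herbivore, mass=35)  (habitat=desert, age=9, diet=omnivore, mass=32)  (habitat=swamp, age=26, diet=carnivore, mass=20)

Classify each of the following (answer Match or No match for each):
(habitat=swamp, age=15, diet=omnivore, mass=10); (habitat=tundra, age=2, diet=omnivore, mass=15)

No match, No match

Checking candidate rules against both groups, what survives is: habitat is forest.
(habitat=swamp, age=15, diet=omnivore, mass=10) — habitat is swamp, hence No match. (habitat=tundra, age=2, diet=omnivore, mass=15) — habitat is tundra, hence No match.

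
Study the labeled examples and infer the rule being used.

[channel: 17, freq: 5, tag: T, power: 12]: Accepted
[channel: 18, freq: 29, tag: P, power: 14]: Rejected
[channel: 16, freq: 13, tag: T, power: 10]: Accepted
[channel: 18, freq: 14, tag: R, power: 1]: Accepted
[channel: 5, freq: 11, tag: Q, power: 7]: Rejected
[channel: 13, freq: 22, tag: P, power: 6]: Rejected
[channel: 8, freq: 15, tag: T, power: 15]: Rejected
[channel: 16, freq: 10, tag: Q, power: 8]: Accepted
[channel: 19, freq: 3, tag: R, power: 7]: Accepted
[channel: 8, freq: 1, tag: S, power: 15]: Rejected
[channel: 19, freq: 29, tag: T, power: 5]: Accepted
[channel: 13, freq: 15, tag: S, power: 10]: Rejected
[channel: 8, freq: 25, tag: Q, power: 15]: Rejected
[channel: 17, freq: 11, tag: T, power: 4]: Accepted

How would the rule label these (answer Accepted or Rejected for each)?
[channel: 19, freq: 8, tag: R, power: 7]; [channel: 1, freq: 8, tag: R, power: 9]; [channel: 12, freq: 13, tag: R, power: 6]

'Accepted' ⟺ channel ≥ 16 AND power ≤ 12.
[channel: 19, freq: 8, tag: R, power: 7] → channel = 19, power = 7 → Accepted. [channel: 1, freq: 8, tag: R, power: 9] → channel = 1, power = 9 → Rejected. [channel: 12, freq: 13, tag: R, power: 6] → channel = 12, power = 6 → Rejected.

Accepted, Rejected, Rejected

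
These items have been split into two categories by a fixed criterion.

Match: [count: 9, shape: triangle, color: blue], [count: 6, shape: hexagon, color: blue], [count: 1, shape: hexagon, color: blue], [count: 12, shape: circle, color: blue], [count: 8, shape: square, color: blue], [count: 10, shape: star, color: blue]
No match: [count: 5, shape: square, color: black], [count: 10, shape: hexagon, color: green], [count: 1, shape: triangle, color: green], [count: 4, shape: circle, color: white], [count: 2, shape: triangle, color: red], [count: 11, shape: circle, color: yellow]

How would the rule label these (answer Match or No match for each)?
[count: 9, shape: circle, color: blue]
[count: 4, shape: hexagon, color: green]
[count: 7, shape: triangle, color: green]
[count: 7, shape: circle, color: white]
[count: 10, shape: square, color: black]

Match, No match, No match, No match, No match

The common property of the 'Match' items is: color is blue. No 'No match' item has it.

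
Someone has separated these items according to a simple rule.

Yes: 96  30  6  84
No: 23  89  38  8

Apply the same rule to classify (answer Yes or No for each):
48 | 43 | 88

The pattern is that an item is 'Yes' exactly when: multiple of 3.
48 — 48 = 3·16, hence Yes.
43 — 43 = 3·14 + 1, hence No.
88 — 88 = 3·29 + 1, hence No.

Yes, No, No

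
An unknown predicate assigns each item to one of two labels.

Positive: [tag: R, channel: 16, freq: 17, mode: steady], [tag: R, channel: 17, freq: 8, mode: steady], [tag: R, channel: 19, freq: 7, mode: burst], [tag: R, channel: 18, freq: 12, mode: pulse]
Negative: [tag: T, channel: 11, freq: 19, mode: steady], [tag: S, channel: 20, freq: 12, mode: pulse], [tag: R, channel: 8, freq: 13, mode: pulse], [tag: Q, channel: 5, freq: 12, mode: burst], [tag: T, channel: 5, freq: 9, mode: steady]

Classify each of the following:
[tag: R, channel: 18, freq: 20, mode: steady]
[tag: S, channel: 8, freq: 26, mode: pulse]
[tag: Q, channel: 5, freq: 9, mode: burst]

Positive, Negative, Negative

The pattern is that an item is 'Positive' exactly when: tag is R AND channel ≥ 11.
[tag: R, channel: 18, freq: 20, mode: steady] → tag is R, channel = 18 → Positive. [tag: S, channel: 8, freq: 26, mode: pulse] → tag is S, channel = 8 → Negative. [tag: Q, channel: 5, freq: 9, mode: burst] → tag is Q, channel = 5 → Negative.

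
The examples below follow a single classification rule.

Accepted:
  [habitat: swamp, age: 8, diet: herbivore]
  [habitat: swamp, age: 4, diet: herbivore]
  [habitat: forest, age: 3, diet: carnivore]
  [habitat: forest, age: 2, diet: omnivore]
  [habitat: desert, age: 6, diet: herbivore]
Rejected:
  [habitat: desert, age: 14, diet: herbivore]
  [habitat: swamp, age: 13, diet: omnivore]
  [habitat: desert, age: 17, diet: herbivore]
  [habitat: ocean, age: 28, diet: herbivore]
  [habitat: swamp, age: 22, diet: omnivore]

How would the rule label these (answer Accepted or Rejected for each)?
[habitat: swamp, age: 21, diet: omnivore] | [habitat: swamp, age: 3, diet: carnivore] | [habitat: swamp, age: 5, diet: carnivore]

Every 'Accepted' example satisfies: age ≤ 8. None of the 'Rejected' examples do.
[habitat: swamp, age: 21, diet: omnivore]: age = 21, doesn't qualify → Rejected.
[habitat: swamp, age: 3, diet: carnivore]: age = 3, qualifies → Accepted.
[habitat: swamp, age: 5, diet: carnivore]: age = 5, qualifies → Accepted.

Rejected, Accepted, Accepted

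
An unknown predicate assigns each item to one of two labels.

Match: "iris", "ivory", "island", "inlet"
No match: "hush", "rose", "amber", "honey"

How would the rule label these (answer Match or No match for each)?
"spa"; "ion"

No match, Match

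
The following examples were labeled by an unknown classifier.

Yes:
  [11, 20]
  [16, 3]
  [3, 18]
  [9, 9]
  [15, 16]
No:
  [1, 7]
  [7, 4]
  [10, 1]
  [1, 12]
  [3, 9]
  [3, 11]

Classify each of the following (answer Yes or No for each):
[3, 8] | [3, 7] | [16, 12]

No, No, Yes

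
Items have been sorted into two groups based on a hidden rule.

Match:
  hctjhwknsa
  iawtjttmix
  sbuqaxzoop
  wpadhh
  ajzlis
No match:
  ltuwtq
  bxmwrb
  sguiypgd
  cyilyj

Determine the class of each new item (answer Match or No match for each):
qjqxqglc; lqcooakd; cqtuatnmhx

No match, Match, Match

Looking at the examples, the only property every 'Match' case has and every 'No match' case lacks is: contains 'a'.
qjqxqglc — no 'a', hence No match.
lqcooakd — has 'a', hence Match.
cqtuatnmhx — has 'a', hence Match.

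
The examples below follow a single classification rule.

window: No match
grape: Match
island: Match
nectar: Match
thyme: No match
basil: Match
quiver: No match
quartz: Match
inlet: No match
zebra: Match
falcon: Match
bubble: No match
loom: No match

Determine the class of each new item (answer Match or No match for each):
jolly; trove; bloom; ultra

No match, No match, No match, Match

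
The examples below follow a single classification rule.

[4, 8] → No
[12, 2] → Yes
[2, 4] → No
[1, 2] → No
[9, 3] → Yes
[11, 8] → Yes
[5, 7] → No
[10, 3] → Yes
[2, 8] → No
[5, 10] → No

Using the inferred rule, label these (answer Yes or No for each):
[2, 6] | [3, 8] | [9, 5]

One predicate separates the groups cleanly: first > second.

No, No, Yes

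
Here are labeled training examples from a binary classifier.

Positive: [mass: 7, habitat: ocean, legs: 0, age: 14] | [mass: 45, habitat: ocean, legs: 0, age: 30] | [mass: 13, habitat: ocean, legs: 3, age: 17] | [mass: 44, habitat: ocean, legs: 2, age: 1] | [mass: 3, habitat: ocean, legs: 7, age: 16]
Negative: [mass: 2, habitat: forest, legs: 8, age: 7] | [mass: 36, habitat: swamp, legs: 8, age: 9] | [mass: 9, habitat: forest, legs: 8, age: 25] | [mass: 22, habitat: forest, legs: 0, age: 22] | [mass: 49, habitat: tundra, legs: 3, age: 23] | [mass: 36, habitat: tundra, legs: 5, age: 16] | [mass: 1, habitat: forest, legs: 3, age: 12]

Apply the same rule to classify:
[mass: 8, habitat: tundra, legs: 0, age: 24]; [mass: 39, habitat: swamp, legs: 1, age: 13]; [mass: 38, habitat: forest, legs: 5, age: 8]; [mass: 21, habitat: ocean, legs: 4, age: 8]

Negative, Negative, Negative, Positive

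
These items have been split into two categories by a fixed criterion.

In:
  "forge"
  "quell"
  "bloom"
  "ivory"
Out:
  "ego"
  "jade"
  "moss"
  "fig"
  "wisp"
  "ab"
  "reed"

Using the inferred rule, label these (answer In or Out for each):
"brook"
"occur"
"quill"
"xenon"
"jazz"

In, In, In, In, Out

Rule: length 5. This holds for each 'In' example and fails for each 'Out' one.
"brook": length 5, has this property → In. "occur": length 5, has this property → In. "quill": length 5, has this property → In. "xenon": length 5, has this property → In. "jazz": length 4, fails this test → Out.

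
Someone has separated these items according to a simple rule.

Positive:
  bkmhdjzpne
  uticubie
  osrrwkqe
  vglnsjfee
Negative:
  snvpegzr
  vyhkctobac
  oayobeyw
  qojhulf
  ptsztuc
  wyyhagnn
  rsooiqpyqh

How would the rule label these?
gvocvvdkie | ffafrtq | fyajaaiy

The simplest hypothesis consistent with all the labels is: ends with 'e'.
gvocvvdkie → ends with 'e' → Positive. ffafrtq → ends with 'q' → Negative. fyajaaiy → ends with 'y' → Negative.

Positive, Negative, Negative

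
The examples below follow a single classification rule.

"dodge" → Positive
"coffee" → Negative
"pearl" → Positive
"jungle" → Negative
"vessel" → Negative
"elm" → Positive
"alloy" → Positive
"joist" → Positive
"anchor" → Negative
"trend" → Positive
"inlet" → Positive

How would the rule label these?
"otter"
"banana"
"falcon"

Positive, Negative, Negative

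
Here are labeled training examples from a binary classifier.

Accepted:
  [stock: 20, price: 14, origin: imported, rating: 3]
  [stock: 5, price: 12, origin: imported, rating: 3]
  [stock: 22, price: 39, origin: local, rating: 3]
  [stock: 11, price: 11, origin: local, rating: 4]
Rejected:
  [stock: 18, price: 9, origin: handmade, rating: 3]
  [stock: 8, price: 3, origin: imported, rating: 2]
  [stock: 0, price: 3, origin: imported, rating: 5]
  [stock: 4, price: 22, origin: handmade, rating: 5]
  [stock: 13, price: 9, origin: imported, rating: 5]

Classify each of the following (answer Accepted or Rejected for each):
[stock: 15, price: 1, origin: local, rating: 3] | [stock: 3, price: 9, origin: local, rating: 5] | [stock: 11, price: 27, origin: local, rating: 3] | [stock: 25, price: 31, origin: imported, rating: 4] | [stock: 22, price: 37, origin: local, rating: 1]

Rule: price ≥ 11 AND stock ≥ 5. This holds for each 'Accepted' example and fails for each 'Rejected' one.
[stock: 15, price: 1, origin: local, rating: 3] → price = 1, stock = 15 → Rejected.
[stock: 3, price: 9, origin: local, rating: 5] → price = 9, stock = 3 → Rejected.
[stock: 11, price: 27, origin: local, rating: 3] → price = 27, stock = 11 → Accepted.
[stock: 25, price: 31, origin: imported, rating: 4] → price = 31, stock = 25 → Accepted.
[stock: 22, price: 37, origin: local, rating: 1] → price = 37, stock = 22 → Accepted.

Rejected, Rejected, Accepted, Accepted, Accepted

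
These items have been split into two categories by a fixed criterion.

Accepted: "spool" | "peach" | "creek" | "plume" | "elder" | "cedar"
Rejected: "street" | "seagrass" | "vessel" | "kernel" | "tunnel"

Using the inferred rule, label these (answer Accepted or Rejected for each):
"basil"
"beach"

Rule: odd length. This holds for each 'Accepted' example and fails for each 'Rejected' one.

Accepted, Accepted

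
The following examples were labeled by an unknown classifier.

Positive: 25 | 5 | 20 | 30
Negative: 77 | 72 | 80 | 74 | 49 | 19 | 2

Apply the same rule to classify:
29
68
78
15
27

The simplest hypothesis consistent with all the labels is: multiple of 5 AND at most 30.
29: Negative (29 = 5·5 + 4, 29 ≤ 30). 68: Negative (68 = 5·13 + 3, 68 > 30). 78: Negative (78 = 5·15 + 3, 78 > 30). 15: Positive (15 = 5·3, 15 ≤ 30). 27: Negative (27 = 5·5 + 2, 27 ≤ 30).

Negative, Negative, Negative, Positive, Negative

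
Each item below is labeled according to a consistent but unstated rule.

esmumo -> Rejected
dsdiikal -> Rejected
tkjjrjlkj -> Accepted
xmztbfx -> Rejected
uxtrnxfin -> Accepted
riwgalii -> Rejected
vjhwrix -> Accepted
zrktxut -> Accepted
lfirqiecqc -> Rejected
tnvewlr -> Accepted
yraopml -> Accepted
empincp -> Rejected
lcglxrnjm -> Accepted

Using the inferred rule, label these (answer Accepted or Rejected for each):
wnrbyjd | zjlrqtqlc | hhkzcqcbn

The pattern is that an item is 'Accepted' exactly when: odd length AND contains 'r'.

Accepted, Accepted, Rejected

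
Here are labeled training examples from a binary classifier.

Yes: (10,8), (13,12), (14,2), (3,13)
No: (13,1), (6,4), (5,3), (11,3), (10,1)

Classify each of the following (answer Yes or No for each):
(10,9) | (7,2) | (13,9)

The pattern is that an item is 'Yes' exactly when: sum ≥ 16.
Yes: (10,9), since 10+9 = 19. No: (7,2), since 7+2 = 9. Yes: (13,9), since 13+9 = 22.

Yes, No, Yes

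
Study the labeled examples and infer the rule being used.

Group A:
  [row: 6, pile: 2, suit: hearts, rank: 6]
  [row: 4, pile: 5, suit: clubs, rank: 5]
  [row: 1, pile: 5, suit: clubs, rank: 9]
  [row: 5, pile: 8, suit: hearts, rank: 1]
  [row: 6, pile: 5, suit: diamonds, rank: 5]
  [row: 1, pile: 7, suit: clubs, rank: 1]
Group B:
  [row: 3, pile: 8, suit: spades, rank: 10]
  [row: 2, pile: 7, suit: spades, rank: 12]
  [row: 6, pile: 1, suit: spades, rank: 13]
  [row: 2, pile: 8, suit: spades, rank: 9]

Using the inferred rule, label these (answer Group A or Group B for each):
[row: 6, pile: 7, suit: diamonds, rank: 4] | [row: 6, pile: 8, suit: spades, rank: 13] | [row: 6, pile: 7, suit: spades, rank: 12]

Group A, Group B, Group B

The classifier is using: suit is not spades.
[row: 6, pile: 7, suit: diamonds, rank: 4]: suit is diamonds — matches, so Group A.
[row: 6, pile: 8, suit: spades, rank: 13]: suit is spades — doesn't qualify, so Group B.
[row: 6, pile: 7, suit: spades, rank: 12]: suit is spades — doesn't qualify, so Group B.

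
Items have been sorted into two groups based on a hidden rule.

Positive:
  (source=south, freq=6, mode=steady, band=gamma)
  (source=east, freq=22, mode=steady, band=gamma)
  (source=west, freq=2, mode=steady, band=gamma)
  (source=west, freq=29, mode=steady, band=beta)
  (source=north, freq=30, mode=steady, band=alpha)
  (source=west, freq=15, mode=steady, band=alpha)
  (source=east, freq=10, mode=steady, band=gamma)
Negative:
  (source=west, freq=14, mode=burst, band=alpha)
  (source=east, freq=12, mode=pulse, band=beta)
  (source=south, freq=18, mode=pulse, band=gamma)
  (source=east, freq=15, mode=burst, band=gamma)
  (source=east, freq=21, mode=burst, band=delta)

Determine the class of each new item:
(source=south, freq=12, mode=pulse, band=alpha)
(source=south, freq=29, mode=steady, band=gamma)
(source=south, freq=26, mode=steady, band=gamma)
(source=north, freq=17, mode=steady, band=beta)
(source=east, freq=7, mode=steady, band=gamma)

All 'Positive' examples share one property — mode is steady — and every 'Negative' example lacks it.
(source=south, freq=12, mode=pulse, band=alpha): Negative (mode is pulse). (source=south, freq=29, mode=steady, band=gamma): Positive (mode is steady). (source=south, freq=26, mode=steady, band=gamma): Positive (mode is steady). (source=north, freq=17, mode=steady, band=beta): Positive (mode is steady). (source=east, freq=7, mode=steady, band=gamma): Positive (mode is steady).

Negative, Positive, Positive, Positive, Positive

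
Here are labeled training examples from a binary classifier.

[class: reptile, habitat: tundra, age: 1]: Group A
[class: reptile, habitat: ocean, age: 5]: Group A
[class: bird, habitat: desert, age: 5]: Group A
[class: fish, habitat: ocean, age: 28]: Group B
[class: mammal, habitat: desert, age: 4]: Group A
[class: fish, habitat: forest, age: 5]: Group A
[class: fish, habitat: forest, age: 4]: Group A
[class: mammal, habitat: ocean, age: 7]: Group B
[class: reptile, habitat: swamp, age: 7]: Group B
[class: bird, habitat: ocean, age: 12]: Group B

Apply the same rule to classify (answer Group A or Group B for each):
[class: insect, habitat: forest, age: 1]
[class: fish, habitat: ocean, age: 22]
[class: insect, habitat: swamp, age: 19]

Rule: age ≤ 5. This holds for each 'Group A' example and fails for each 'Group B' one.

Group A, Group B, Group B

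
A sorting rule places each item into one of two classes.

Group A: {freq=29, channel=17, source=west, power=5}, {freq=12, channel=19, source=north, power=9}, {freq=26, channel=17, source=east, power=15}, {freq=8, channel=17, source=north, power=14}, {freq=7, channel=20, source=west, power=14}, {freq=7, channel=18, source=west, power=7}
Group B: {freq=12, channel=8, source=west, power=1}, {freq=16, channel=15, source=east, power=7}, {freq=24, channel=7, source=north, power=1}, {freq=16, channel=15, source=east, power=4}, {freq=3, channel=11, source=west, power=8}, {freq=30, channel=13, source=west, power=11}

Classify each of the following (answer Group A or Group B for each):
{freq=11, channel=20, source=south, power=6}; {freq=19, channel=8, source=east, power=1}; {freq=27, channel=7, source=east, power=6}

The distinguishing property — channel ≥ 17 — holds for all the 'Group A' cases and none of the 'Group B' cases.

Group A, Group B, Group B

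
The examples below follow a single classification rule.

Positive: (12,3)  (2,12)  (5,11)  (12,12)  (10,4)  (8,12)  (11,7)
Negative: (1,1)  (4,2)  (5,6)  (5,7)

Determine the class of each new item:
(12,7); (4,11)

The simplest hypothesis consistent with all the labels is: sum ≥ 14.
(12,7): 12+7 = 19, matches → Positive. (4,11): 4+11 = 15, matches → Positive.

Positive, Positive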